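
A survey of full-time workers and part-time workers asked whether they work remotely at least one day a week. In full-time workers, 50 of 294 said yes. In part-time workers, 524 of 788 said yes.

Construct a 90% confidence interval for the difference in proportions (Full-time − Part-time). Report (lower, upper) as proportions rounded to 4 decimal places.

(-0.5403, -0.4495)

First, p̂₁ = 50/294 = 0.1701; p̂₂ = 524/788 = 0.6650.
The two standard errors are √(0.1701×0.8299/294) = 0.02191 and √(0.6650×0.3350/788) = 0.01681.
Because the samples are independent, SE_diff = √(0.02191² + 0.01681²) = 0.02762.
Using z* = 1.645 for 90%, ME = 1.645 × 0.02762 = 0.04543.
p̂₁ − p̂₂ = -0.4949; interval -0.4949 ± 0.04543 gives (-0.5403, -0.4495).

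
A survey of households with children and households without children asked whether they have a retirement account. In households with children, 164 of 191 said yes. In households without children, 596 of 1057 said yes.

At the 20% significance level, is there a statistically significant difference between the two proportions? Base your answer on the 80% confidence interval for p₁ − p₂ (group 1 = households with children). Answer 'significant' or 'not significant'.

p̂₁ = 164/191 = 0.8586 and p̂₂ = 596/1057 = 0.5639.
SE₁ = √(p̂₁(1−p̂₁)/n₁) = √(0.8586·0.1414/191) = 0.02521; SE₂ = √(0.5639·0.4361/1057) = 0.01525.
Independent samples: SE of the difference = √(SE₁² + SE₂²) = √(0.0006355441 + 0.0002325625) = 0.02946.
z* for 80% confidence is 1.282, so the margin of error is 1.282 × 0.02946 = 0.03777.
Point estimate p̂₁ − p̂₂ = 0.8586 − 0.5639 = 0.2947.
0.2947 ± 0.03777 → (0.25693, 0.33247).
The interval (0.25693, 0.33247) does not contain 0, so the difference is significant.

significant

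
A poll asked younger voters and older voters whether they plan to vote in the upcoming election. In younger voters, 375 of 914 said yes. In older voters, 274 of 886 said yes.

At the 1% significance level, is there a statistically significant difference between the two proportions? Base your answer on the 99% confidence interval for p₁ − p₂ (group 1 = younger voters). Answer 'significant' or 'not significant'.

significant

p̂₁ = 375/914 = 0.4103 and p̂₂ = 274/886 = 0.3093.
SE₁ = √(p̂₁(1−p̂₁)/n₁) = √(0.4103·0.5897/914) = 0.01627; SE₂ = √(0.3093·0.6907/886) = 0.01553.
Independent samples: SE of the difference = √(SE₁² + SE₂²) = √(0.0002647129 + 0.0002411809) = 0.02249.
z* for 99% confidence is 2.576, so the margin of error is 2.576 × 0.02249 = 0.05793.
Point estimate p̂₁ − p̂₂ = 0.4103 − 0.3093 = 0.1010.
0.1010 ± 0.05793 → (0.04307, 0.15893).
The interval (0.04307, 0.15893) does not contain 0, so the difference is significant.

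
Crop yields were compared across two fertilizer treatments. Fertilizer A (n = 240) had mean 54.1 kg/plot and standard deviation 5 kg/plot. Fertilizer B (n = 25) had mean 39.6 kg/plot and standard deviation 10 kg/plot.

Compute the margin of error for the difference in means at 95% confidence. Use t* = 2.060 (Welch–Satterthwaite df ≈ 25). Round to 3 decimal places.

4.173

Per-group SEs: s₁/√n₁ = 5/√240 = 0.3227, s₂/√n₂ = 10/√25 = 2.0000.
Unpooled SE of the difference: √(0.10413529 + 4.0) = 2.0259.
Margin of error = t* · SE = 2.060 × 2.0259 = 4.1734.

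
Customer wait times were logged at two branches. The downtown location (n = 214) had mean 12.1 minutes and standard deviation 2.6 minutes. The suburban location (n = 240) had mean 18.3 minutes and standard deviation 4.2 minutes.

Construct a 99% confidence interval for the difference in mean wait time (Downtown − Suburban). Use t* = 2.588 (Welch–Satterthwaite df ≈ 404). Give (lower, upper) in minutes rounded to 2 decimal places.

Per-group SEs: s₁/√n₁ = 2.6/√214 = 0.1777, s₂/√n₂ = 4.2/√240 = 0.2711.
Unpooled SE of the difference: √(0.03157729 + 0.07349521) = 0.3241.
Margin of error = t* · SE = 2.588 × 0.3241 = 0.8388.
x̄₁ − x̄₂ = 12.1 − 18.3 = -6.2000.
CI: -6.2000 ± 0.8388 = (-7.04, -5.36).

(-7.04, -5.36)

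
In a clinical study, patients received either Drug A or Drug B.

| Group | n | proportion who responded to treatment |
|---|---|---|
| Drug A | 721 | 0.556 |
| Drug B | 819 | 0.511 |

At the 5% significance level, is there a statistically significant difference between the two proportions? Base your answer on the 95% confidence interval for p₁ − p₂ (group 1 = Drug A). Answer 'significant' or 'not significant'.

Each SE is √(p̂(1−p̂)/n): √(0.5560·0.4440/721) = 0.01850 and √(0.5110·0.4890/819) = 0.01747.
SE(p̂₁ − p̂₂) = √(SE₁² + SE₂²) = √(0.00034225 + 0.0003052009) = 0.02545, since the two samples are independent.
At 95% confidence z* = 1.960; margin = 1.960 × 0.02545 = 0.04988.
The difference is 0.5560 − 0.5110 = 0.0450, so the interval is 0.0450 ± 0.04988 = (-0.00488, 0.09488).
The interval (-0.00488, 0.09488) contains 0, so the difference is not significant.

not significant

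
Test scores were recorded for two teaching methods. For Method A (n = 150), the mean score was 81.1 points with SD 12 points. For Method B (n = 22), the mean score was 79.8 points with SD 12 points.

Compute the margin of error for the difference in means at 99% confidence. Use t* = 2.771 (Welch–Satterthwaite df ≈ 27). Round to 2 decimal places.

7.59

Per-group SEs: s₁/√n₁ = 12/√150 = 0.9798, s₂/√n₂ = 12/√22 = 2.5584.
Unpooled SE of the difference: √(0.96000804 + 6.54541056) = 2.7396.
Margin of error = t* · SE = 2.771 × 2.7396 = 7.5914.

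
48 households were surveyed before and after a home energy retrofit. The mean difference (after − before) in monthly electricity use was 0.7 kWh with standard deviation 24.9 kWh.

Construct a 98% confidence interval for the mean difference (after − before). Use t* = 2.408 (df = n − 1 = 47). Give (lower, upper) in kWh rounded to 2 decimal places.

(-7.95, 9.35)

Paired design: SE = s_d/√n = 24.9/√48 = 3.5940.
t* = 2.408; margin of error = 2.408 × 3.5940 = 8.6544.
0.7 ± 8.6544 → (-7.95, 9.35).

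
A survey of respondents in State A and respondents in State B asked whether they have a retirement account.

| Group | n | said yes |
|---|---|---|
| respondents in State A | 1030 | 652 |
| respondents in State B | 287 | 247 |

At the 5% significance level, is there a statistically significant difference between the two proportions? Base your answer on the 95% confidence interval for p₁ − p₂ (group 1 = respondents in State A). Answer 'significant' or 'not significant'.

significant

First, p̂₁ = 652/1030 = 0.6330; p̂₂ = 247/287 = 0.8606.
The two standard errors are √(0.6330×0.3670/1030) = 0.01502 and √(0.8606×0.1394/287) = 0.02045.
Because the samples are independent, SE_diff = √(0.01502² + 0.02045²) = 0.02537.
Using z* = 1.960 for 95%, ME = 1.960 × 0.02537 = 0.04973.
p̂₁ − p̂₂ = -0.2276; interval -0.2276 ± 0.04973 gives (-0.27733, -0.17787).
The interval (-0.27733, -0.17787) does not contain 0, so the difference is significant.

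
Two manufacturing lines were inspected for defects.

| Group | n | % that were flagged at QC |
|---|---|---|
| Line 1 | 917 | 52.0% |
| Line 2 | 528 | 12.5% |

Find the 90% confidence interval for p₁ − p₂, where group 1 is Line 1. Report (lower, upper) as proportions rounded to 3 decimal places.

The two standard errors are √(0.5200×0.4800/917) = 0.01650 and √(0.1250×0.8750/528) = 0.01439.
Because the samples are independent, SE_diff = √(0.01650² + 0.01439²) = 0.02189.
Using z* = 1.645 for 90%, ME = 1.645 × 0.02189 = 0.03601.
p̂₁ − p̂₂ = 0.3950; interval 0.3950 ± 0.03601 gives (0.359, 0.431).

(0.359, 0.431)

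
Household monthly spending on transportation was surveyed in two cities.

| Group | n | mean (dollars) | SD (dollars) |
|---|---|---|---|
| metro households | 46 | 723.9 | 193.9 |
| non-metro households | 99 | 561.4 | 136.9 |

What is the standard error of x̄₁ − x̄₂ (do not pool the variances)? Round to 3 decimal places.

SE₁ = s₁/√n₁ = 193.9/√46 = 28.5890; SE₂ = 136.9/√99 = 13.7590.
Independent samples, unequal variances: SE_diff = √(SE₁² + SE₂²) = √(817.330921 + 189.310081) = 31.7276.

31.728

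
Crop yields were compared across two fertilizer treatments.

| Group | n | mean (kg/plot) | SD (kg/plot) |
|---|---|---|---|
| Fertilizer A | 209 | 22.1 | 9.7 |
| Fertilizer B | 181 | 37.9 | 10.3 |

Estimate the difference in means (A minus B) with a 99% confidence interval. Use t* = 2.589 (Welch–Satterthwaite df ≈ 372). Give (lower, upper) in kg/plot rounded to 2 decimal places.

Per-group SEs: s₁/√n₁ = 9.7/√209 = 0.6710, s₂/√n₂ = 10.3/√181 = 0.7656.
Unpooled SE of the difference: √(0.450241 + 0.58614336) = 1.0180.
Margin of error = t* · SE = 2.589 × 1.0180 = 2.6356.
x̄₁ − x̄₂ = 22.1 − 37.9 = -15.8000.
CI: -15.8000 ± 2.6356 = (-18.44, -13.16).

(-18.44, -13.16)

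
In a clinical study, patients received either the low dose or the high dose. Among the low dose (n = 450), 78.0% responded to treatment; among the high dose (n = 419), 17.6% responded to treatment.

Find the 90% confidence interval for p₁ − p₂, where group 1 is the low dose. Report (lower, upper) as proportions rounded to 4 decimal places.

(0.5596, 0.6484)

Each SE is √(p̂(1−p̂)/n): √(0.7800·0.2200/450) = 0.01953 and √(0.1760·0.8240/419) = 0.01860.
SE(p̂₁ − p̂₂) = √(SE₁² + SE₂²) = √(0.0003814209 + 0.00034596) = 0.02697, since the two samples are independent.
At 90% confidence z* = 1.645; margin = 1.645 × 0.02697 = 0.04437.
The difference is 0.7800 − 0.1760 = 0.6040, so the interval is 0.6040 ± 0.04437 = (0.5596, 0.6484).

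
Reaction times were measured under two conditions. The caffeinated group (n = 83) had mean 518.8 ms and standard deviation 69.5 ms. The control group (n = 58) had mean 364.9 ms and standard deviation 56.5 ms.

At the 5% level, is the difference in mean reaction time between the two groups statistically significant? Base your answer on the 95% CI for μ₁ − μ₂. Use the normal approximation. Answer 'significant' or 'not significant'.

Standard errors of each mean: 69.5/√83 = 7.6286 and 56.5/√58 = 7.4188.
SE(x̄₁ − x̄₂) = √(7.6286² + 7.4188²) = 10.6412 for independent samples with unequal variances.
With z* = 1.960, the margin is 1.960 × 10.6412 = 20.8568.
x̄₁ − x̄₂ = 518.8 − 364.9 = 153.9000; the interval is 153.9000 ± 20.8568 = (133.0432, 174.7568).
The interval (133.0432, 174.7568) does not contain 0, so the difference is significant.

significant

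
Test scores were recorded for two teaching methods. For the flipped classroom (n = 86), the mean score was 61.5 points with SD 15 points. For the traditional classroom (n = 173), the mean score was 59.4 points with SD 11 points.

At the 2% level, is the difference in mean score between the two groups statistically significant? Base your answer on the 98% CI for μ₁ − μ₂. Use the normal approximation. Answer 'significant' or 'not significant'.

not significant

SE₁ = s₁/√n₁ = 15/√86 = 1.6175; SE₂ = 11/√173 = 0.8363.
Independent samples, unequal variances: SE_diff = √(SE₁² + SE₂²) = √(2.61630625 + 0.69939769) = 1.8209.
z* = 2.326, so margin of error = 2.326 × 1.8209 = 4.2354.
Difference in means = 61.5 − 59.4 = 2.1000.
2.1000 ± 4.2354 → (-2.1354, 6.3354).
The interval (-2.1354, 6.3354) contains 0, so the difference is not significant.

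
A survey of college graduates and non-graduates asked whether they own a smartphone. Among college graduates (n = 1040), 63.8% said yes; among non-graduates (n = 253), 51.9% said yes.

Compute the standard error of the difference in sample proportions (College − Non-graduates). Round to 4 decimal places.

0.0348

The two standard errors are √(0.6380×0.3620/1040) = 0.01490 and √(0.5190×0.4810/253) = 0.03141.
Because the samples are independent, SE_diff = √(0.01490² + 0.03141²) = 0.03476.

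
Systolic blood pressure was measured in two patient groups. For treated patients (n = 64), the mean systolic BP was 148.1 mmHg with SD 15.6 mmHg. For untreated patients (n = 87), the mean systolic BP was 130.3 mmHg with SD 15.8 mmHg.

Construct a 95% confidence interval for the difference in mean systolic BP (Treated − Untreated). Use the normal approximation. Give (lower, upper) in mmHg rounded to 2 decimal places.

(12.74, 22.86)

Per-group SEs: s₁/√n₁ = 15.6/√64 = 1.9500, s₂/√n₂ = 15.8/√87 = 1.6939.
Unpooled SE of the difference: √(3.8025 + 2.86929721) = 2.5830.
Margin of error = z* · SE = 1.960 × 2.5830 = 5.0627.
x̄₁ − x̄₂ = 148.1 − 130.3 = 17.8000.
CI: 17.8000 ± 5.0627 = (12.74, 22.86).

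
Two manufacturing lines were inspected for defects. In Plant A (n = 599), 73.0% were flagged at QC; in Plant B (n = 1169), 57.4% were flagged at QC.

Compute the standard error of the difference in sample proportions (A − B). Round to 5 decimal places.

SE₁ = √(p̂₁(1−p̂₁)/n₁) = √(0.7300·0.2700/599) = 0.01814; SE₂ = √(0.5740·0.4260/1169) = 0.01446.
Independent samples: SE of the difference = √(SE₁² + SE₂²) = √(0.0003290596 + 0.0002090916) = 0.02320.

0.02320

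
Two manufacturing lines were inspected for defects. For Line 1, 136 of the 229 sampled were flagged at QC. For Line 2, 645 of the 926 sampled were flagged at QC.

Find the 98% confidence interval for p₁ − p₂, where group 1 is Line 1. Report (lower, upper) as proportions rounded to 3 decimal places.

First, p̂₁ = 136/229 = 0.5939; p̂₂ = 645/926 = 0.6965.
The two standard errors are √(0.5939×0.4061/229) = 0.03245 and √(0.6965×0.3035/926) = 0.01511.
Because the samples are independent, SE_diff = √(0.03245² + 0.01511²) = 0.03580.
Using z* = 2.326 for 98%, ME = 2.326 × 0.03580 = 0.08327.
p̂₁ − p̂₂ = -0.1026; interval -0.1026 ± 0.08327 gives (-0.186, -0.019).

(-0.186, -0.019)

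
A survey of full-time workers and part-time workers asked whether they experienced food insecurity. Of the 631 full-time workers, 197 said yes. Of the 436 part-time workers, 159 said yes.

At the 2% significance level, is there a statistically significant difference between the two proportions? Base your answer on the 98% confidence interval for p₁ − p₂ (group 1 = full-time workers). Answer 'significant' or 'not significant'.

not significant

p̂₁ = 197/631 = 0.3122 and p̂₂ = 159/436 = 0.3647.
SE₁ = √(p̂₁(1−p̂₁)/n₁) = √(0.3122·0.6878/631) = 0.01845; SE₂ = √(0.3647·0.6353/436) = 0.02305.
Independent samples: SE of the difference = √(SE₁² + SE₂²) = √(0.0003404025 + 0.0005313025) = 0.02952.
z* for 98% confidence is 2.326, so the margin of error is 2.326 × 0.02952 = 0.06866.
Point estimate p̂₁ − p̂₂ = 0.3122 − 0.3647 = -0.0525.
-0.0525 ± 0.06866 → (-0.12116, 0.01616).
The interval (-0.12116, 0.01616) contains 0, so the difference is not significant.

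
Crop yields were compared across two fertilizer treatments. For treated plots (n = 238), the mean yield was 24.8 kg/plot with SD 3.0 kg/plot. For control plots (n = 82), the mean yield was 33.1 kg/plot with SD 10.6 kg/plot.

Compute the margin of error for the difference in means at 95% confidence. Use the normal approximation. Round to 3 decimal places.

2.326

Per-group SEs: s₁/√n₁ = 3.0/√238 = 0.1945, s₂/√n₂ = 10.6/√82 = 1.1706.
Unpooled SE of the difference: √(0.03783025 + 1.37030436) = 1.1866.
Margin of error = z* · SE = 1.960 × 1.1866 = 2.3257.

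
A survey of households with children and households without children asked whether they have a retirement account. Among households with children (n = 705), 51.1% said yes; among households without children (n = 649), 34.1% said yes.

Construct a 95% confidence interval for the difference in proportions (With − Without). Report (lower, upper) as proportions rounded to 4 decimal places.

The two standard errors are √(0.5110×0.4890/705) = 0.01883 and √(0.3410×0.6590/649) = 0.01861.
Because the samples are independent, SE_diff = √(0.01883² + 0.01861²) = 0.02647.
Using z* = 1.960 for 95%, ME = 1.960 × 0.02647 = 0.05188.
p̂₁ − p̂₂ = 0.1700; interval 0.1700 ± 0.05188 gives (0.1181, 0.2219).

(0.1181, 0.2219)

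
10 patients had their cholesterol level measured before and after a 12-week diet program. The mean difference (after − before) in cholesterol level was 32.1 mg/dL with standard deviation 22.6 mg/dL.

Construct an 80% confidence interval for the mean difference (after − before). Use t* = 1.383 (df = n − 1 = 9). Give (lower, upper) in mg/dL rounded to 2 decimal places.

Paired design: SE = s_d/√n = 22.6/√10 = 7.1467.
t* = 1.383; margin of error = 1.383 × 7.1467 = 9.8839.
32.1 ± 9.8839 → (22.22, 41.98).

(22.22, 41.98)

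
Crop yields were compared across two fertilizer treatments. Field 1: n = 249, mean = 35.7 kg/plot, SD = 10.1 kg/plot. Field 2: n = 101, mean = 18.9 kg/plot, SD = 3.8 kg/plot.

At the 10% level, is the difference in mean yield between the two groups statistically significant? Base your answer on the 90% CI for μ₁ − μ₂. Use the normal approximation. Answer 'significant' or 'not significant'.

significant

SE₁ = s₁/√n₁ = 10.1/√249 = 0.6401; SE₂ = 3.8/√101 = 0.3781.
Independent samples, unequal variances: SE_diff = √(SE₁² + SE₂²) = √(0.40972801 + 0.14295961) = 0.7434.
z* = 1.645, so margin of error = 1.645 × 0.7434 = 1.2229.
Difference in means = 35.7 − 18.9 = 16.8000.
16.8000 ± 1.2229 → (15.5771, 18.0229).
The interval (15.5771, 18.0229) does not contain 0, so the difference is significant.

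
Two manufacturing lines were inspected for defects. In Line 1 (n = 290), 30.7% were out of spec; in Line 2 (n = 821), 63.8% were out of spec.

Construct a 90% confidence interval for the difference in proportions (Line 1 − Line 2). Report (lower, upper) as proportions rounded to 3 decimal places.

The two standard errors are √(0.3070×0.6930/290) = 0.02709 and √(0.6380×0.3620/821) = 0.01677.
Because the samples are independent, SE_diff = √(0.02709² + 0.01677²) = 0.03186.
Using z* = 1.645 for 90%, ME = 1.645 × 0.03186 = 0.05241.
p̂₁ − p̂₂ = -0.3310; interval -0.3310 ± 0.05241 gives (-0.383, -0.279).

(-0.383, -0.279)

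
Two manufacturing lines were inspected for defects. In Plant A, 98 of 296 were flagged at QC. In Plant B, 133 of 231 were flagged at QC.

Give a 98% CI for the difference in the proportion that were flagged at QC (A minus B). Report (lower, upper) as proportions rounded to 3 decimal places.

(-0.344, -0.146)

p̂₁ = 98/296 = 0.3311 and p̂₂ = 133/231 = 0.5758.
SE₁ = √(p̂₁(1−p̂₁)/n₁) = √(0.3311·0.6689/296) = 0.02735; SE₂ = √(0.5758·0.4242/231) = 0.03252.
Independent samples: SE of the difference = √(SE₁² + SE₂²) = √(0.0007480225 + 0.0010575504) = 0.04249.
z* for 98% confidence is 2.326, so the margin of error is 2.326 × 0.04249 = 0.09883.
Point estimate p̂₁ − p̂₂ = 0.3311 − 0.5758 = -0.2447.
-0.2447 ± 0.09883 → (-0.344, -0.146).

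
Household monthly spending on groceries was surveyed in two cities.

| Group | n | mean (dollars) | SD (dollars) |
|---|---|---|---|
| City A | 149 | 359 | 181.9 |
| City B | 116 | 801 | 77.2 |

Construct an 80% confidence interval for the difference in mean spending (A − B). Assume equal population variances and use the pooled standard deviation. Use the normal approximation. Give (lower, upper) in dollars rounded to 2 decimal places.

Pooled variance s_p² = [148·181.9² + 115·77.2²] / (149+116−2) = 21225.6573, so s_p = 145.6903.
SE_diff = s_p·√(1/n₁ + 1/n₂) = 145.6903·√(1/149 + 1/116) = 18.0398.
z* = 1.282; margin = 1.282 × 18.0398 = 23.1270.
Difference = 359 − 801 = -442.0000.
-442.0000 ± 23.1270 → (-465.13, -418.87).

(-465.13, -418.87)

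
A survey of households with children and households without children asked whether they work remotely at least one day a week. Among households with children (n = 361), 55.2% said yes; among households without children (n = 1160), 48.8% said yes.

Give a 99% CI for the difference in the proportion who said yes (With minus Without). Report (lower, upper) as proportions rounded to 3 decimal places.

(-0.013, 0.141)

The two standard errors are √(0.5520×0.4480/361) = 0.02617 and √(0.4880×0.5120/1160) = 0.01468.
Because the samples are independent, SE_diff = √(0.02617² + 0.01468²) = 0.03001.
Using z* = 2.576 for 99%, ME = 2.576 × 0.03001 = 0.07731.
p̂₁ − p̂₂ = 0.0640; interval 0.0640 ± 0.07731 gives (-0.013, 0.141).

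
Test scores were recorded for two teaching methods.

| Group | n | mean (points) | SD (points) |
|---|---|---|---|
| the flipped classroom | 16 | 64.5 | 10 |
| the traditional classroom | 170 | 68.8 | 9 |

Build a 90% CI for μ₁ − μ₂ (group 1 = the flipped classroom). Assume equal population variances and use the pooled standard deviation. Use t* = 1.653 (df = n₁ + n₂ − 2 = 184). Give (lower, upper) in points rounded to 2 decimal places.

s_p = √[((n₁−1)s₁² + (n₂−1)s₂²)/(n₁+n₂−2)] = √[(15·10² + 169·9²)/184] = 9.0856.
SE = 9.0856·√(1/16 + 1/170) = 2.3759.
With t* = 1.653, margin = 1.653 × 2.3759 = 3.9274.
x̄₁ − x̄₂ = 64.5 − 68.8 = -4.3000; interval -4.3000 ± 3.9274 = (-8.23, -0.37).

(-8.23, -0.37)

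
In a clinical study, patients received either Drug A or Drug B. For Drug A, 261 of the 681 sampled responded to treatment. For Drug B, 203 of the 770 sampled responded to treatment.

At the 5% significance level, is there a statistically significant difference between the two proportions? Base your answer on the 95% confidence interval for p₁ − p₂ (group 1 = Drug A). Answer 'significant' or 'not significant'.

significant

Sample proportions: 261/681 = 0.3833, 203/770 = 0.2636.
Each SE is √(p̂(1−p̂)/n): √(0.3833·0.6167/681) = 0.01863 and √(0.2636·0.7364/770) = 0.01588.
SE(p̂₁ − p̂₂) = √(SE₁² + SE₂²) = √(0.0003470769 + 0.0002521744) = 0.02448, since the two samples are independent.
At 95% confidence z* = 1.960; margin = 1.960 × 0.02448 = 0.04798.
The difference is 0.3833 − 0.2636 = 0.1197, so the interval is 0.1197 ± 0.04798 = (0.07172, 0.16768).
The interval (0.07172, 0.16768) does not contain 0, so the difference is significant.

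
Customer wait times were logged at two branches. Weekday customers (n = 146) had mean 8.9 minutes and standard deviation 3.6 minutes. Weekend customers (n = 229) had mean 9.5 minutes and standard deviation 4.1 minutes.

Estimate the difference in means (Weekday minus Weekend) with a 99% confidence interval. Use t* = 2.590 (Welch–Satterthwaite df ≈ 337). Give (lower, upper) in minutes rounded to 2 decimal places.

Standard errors of each mean: 3.6/√146 = 0.2979 and 4.1/√229 = 0.2709.
SE(x̄₁ − x̄₂) = √(0.2979² + 0.2709²) = 0.4027 for independent samples with unequal variances.
With t* = 2.590, the margin is 2.590 × 0.4027 = 1.0430.
x̄₁ − x̄₂ = 8.9 − 9.5 = -0.6000; the interval is -0.6000 ± 1.0430 = (-1.64, 0.44).

(-1.64, 0.44)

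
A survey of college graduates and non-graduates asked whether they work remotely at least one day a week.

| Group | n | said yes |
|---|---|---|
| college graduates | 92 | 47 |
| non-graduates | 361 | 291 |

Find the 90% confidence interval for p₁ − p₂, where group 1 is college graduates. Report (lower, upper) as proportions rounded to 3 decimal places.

(-0.388, -0.203)

First, p̂₁ = 47/92 = 0.5109; p̂₂ = 291/361 = 0.8061.
The two standard errors are √(0.5109×0.4891/92) = 0.05212 and √(0.8061×0.1939/361) = 0.02081.
Because the samples are independent, SE_diff = √(0.05212² + 0.02081²) = 0.05612.
Using z* = 1.645 for 90%, ME = 1.645 × 0.05612 = 0.09232.
p̂₁ − p̂₂ = -0.2952; interval -0.2952 ± 0.09232 gives (-0.388, -0.203).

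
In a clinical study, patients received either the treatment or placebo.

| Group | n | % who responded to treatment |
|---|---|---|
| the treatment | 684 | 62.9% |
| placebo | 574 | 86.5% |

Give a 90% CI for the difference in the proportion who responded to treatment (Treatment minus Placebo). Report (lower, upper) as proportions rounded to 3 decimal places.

(-0.274, -0.198)

Each SE is √(p̂(1−p̂)/n): √(0.6290·0.3710/684) = 0.01847 and √(0.8650·0.1350/574) = 0.01426.
SE(p̂₁ − p̂₂) = √(SE₁² + SE₂²) = √(0.0003411409 + 0.0002033476) = 0.02333, since the two samples are independent.
At 90% confidence z* = 1.645; margin = 1.645 × 0.02333 = 0.03838.
The difference is 0.6290 − 0.8650 = -0.2360, so the interval is -0.2360 ± 0.03838 = (-0.274, -0.198).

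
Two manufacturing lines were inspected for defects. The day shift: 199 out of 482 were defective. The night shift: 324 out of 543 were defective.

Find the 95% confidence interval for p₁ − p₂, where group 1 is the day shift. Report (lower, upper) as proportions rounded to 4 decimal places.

(-0.2441, -0.1235)

First, p̂₁ = 199/482 = 0.4129; p̂₂ = 324/543 = 0.5967.
The two standard errors are √(0.4129×0.5871/482) = 0.02243 and √(0.5967×0.4033/543) = 0.02105.
Because the samples are independent, SE_diff = √(0.02243² + 0.02105²) = 0.03076.
Using z* = 1.960 for 95%, ME = 1.960 × 0.03076 = 0.06029.
p̂₁ − p̂₂ = -0.1838; interval -0.1838 ± 0.06029 gives (-0.2441, -0.1235).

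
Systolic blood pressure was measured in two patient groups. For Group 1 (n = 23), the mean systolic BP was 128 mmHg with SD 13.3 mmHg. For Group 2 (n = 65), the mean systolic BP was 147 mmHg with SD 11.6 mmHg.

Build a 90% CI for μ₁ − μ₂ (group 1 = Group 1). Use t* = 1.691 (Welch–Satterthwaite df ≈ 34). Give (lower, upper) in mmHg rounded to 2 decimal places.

SE₁ = s₁/√n₁ = 13.3/√23 = 2.7732; SE₂ = 11.6/√65 = 1.4388.
Independent samples, unequal variances: SE_diff = √(SE₁² + SE₂²) = √(7.69063824 + 2.07014544) = 3.1242.
t* = 1.691, so margin of error = 1.691 × 3.1242 = 5.2830.
Difference in means = 128 − 147 = -19.0000.
-19.0000 ± 5.2830 → (-24.28, -13.72).

(-24.28, -13.72)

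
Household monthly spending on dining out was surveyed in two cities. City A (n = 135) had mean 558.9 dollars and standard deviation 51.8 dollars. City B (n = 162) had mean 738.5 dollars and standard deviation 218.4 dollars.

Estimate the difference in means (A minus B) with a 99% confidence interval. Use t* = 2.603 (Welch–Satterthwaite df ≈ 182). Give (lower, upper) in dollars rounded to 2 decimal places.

(-225.75, -133.45)

Standard errors of each mean: 51.8/√135 = 4.4582 and 218.4/√162 = 17.1591.
SE(x̄₁ − x̄₂) = √(4.4582² + 17.1591²) = 17.7288 for independent samples with unequal variances.
With t* = 2.603, the margin is 2.603 × 17.7288 = 46.1481.
x̄₁ − x̄₂ = 558.9 − 738.5 = -179.6000; the interval is -179.6000 ± 46.1481 = (-225.75, -133.45).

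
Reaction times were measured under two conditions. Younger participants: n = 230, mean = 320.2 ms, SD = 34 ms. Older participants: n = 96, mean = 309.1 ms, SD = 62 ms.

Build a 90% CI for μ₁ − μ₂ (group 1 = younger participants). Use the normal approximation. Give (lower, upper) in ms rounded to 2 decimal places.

(0.06, 22.14)

SE₁ = s₁/√n₁ = 34/√230 = 2.2419; SE₂ = 62/√96 = 6.3278.
Independent samples, unequal variances: SE_diff = √(SE₁² + SE₂²) = √(5.02611561 + 40.04105284) = 6.7132.
z* = 1.645, so margin of error = 1.645 × 6.7132 = 11.0432.
Difference in means = 320.2 − 309.1 = 11.1000.
11.1000 ± 11.0432 → (0.06, 22.14).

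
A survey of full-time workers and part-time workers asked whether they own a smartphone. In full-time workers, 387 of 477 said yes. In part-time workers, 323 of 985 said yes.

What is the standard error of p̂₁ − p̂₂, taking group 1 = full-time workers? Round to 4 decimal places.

Sample proportions: 387/477 = 0.8113, 323/985 = 0.3279.
Each SE is √(p̂(1−p̂)/n): √(0.8113·0.1887/477) = 0.01792 and √(0.3279·0.6721/985) = 0.01496.
SE(p̂₁ − p̂₂) = √(SE₁² + SE₂²) = √(0.0003211264 + 0.0002238016) = 0.02334, since the two samples are independent.

0.0233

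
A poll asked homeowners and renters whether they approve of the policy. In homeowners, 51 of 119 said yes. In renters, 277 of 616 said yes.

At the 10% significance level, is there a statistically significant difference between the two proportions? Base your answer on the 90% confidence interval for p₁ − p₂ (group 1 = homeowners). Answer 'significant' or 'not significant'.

not significant

p̂₁ = 51/119 = 0.4286 and p̂₂ = 277/616 = 0.4497.
SE₁ = √(p̂₁(1−p̂₁)/n₁) = √(0.4286·0.5714/119) = 0.04537; SE₂ = √(0.4497·0.5503/616) = 0.02004.
Independent samples: SE of the difference = √(SE₁² + SE₂²) = √(0.0020584369 + 0.0004016016) = 0.04960.
z* for 90% confidence is 1.645, so the margin of error is 1.645 × 0.04960 = 0.08159.
Point estimate p̂₁ − p̂₂ = 0.4286 − 0.4497 = -0.0211.
-0.0211 ± 0.08159 → (-0.10269, 0.06049).
The interval (-0.10269, 0.06049) contains 0, so the difference is not significant.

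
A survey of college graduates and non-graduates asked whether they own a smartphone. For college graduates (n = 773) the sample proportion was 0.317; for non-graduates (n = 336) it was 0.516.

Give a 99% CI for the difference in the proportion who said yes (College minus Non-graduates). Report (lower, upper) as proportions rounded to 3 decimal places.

Each SE is √(p̂(1−p̂)/n): √(0.3170·0.6830/773) = 0.01674 and √(0.5160·0.4840/336) = 0.02726.
SE(p̂₁ − p̂₂) = √(SE₁² + SE₂²) = √(0.0002802276 + 0.0007431076) = 0.03199, since the two samples are independent.
At 99% confidence z* = 2.576; margin = 2.576 × 0.03199 = 0.08241.
The difference is 0.3170 − 0.5160 = -0.1990, so the interval is -0.1990 ± 0.08241 = (-0.281, -0.117).

(-0.281, -0.117)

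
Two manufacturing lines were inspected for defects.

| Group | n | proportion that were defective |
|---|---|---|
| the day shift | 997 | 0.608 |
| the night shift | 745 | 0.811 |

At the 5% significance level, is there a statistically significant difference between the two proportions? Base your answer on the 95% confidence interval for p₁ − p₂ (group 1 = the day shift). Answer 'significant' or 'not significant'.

significant

SE₁ = √(p̂₁(1−p̂₁)/n₁) = √(0.6080·0.3920/997) = 0.01546; SE₂ = √(0.8110·0.1890/745) = 0.01434.
Independent samples: SE of the difference = √(SE₁² + SE₂²) = √(0.0002390116 + 0.0002056356) = 0.02109.
z* for 95% confidence is 1.960, so the margin of error is 1.960 × 0.02109 = 0.04134.
Point estimate p̂₁ − p̂₂ = 0.6080 − 0.8110 = -0.2030.
-0.2030 ± 0.04134 → (-0.24434, -0.16166).
The interval (-0.24434, -0.16166) does not contain 0, so the difference is significant.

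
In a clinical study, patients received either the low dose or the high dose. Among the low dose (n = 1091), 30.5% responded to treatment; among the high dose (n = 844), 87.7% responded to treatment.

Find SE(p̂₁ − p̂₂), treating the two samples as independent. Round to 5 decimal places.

Each SE is √(p̂(1−p̂)/n): √(0.3050·0.6950/1091) = 0.01394 and √(0.8770·0.1230/844) = 0.01131.
SE(p̂₁ − p̂₂) = √(SE₁² + SE₂²) = √(0.0001943236 + 0.0001279161) = 0.01795, since the two samples are independent.

0.01795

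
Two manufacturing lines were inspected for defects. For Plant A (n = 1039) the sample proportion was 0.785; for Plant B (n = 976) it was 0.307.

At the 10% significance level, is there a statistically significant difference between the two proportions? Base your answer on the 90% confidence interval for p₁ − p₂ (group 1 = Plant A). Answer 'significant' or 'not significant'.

significant

The two standard errors are √(0.7850×0.2150/1039) = 0.01275 and √(0.3070×0.6930/976) = 0.01476.
Because the samples are independent, SE_diff = √(0.01275² + 0.01476²) = 0.01950.
Using z* = 1.645 for 90%, ME = 1.645 × 0.01950 = 0.03208.
p̂₁ − p̂₂ = 0.4780; interval 0.4780 ± 0.03208 gives (0.44592, 0.51008).
The interval (0.44592, 0.51008) does not contain 0, so the difference is significant.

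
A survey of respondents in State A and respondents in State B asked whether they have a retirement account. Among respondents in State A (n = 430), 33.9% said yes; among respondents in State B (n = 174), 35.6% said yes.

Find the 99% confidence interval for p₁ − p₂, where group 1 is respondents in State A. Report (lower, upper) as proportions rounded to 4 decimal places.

The two standard errors are √(0.3390×0.6610/430) = 0.02283 and √(0.3560×0.6440/174) = 0.03630.
Because the samples are independent, SE_diff = √(0.02283² + 0.03630²) = 0.04288.
Using z* = 2.576 for 99%, ME = 2.576 × 0.04288 = 0.11046.
p̂₁ − p̂₂ = -0.0170; interval -0.0170 ± 0.11046 gives (-0.1275, 0.0935).

(-0.1275, 0.0935)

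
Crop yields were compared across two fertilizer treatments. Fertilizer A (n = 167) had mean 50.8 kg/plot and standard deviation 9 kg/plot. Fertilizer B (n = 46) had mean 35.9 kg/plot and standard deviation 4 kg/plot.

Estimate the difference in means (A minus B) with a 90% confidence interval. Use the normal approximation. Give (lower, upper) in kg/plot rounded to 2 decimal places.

SE₁ = s₁/√n₁ = 9/√167 = 0.6964; SE₂ = 4/√46 = 0.5898.
Independent samples, unequal variances: SE_diff = √(SE₁² + SE₂²) = √(0.48497296 + 0.34786404) = 0.9126.
z* = 1.645, so margin of error = 1.645 × 0.9126 = 1.5012.
Difference in means = 50.8 − 35.9 = 14.9000.
14.9000 ± 1.5012 → (13.40, 16.40).

(13.40, 16.40)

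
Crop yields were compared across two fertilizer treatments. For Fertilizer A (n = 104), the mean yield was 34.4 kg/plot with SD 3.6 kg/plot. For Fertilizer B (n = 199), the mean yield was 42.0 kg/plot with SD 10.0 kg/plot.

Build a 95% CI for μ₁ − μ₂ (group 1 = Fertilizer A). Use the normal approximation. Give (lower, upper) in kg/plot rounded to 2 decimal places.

(-9.15, -6.05)

SE₁ = s₁/√n₁ = 3.6/√104 = 0.3530; SE₂ = 10.0/√199 = 0.7089.
Independent samples, unequal variances: SE_diff = √(SE₁² + SE₂²) = √(0.124609 + 0.50253921) = 0.7919.
z* = 1.960, so margin of error = 1.960 × 0.7919 = 1.5521.
Difference in means = 34.4 − 42.0 = -7.6000.
-7.6000 ± 1.5521 → (-9.15, -6.05).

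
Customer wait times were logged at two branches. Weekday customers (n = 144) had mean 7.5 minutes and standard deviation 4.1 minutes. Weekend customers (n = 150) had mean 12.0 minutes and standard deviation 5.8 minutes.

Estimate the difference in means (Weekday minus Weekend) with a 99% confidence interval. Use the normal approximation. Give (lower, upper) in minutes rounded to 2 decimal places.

(-6.00, -3.00)

Per-group SEs: s₁/√n₁ = 4.1/√144 = 0.3417, s₂/√n₂ = 5.8/√150 = 0.4736.
Unpooled SE of the difference: √(0.11675889 + 0.22429696) = 0.5840.
Margin of error = z* · SE = 2.576 × 0.5840 = 1.5044.
x̄₁ − x̄₂ = 7.5 − 12.0 = -4.5000.
CI: -4.5000 ± 1.5044 = (-6.00, -3.00).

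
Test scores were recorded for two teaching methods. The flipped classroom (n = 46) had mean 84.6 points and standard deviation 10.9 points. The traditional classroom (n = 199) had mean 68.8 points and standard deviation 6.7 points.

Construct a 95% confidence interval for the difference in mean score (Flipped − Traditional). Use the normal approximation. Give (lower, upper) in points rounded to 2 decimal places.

(12.52, 19.08)

Per-group SEs: s₁/√n₁ = 10.9/√46 = 1.6071, s₂/√n₂ = 6.7/√199 = 0.4750.
Unpooled SE of the difference: √(2.58277041 + 0.225625) = 1.6758.
Margin of error = z* · SE = 1.960 × 1.6758 = 3.2846.
x̄₁ − x̄₂ = 84.6 − 68.8 = 15.8000.
CI: 15.8000 ± 3.2846 = (12.52, 19.08).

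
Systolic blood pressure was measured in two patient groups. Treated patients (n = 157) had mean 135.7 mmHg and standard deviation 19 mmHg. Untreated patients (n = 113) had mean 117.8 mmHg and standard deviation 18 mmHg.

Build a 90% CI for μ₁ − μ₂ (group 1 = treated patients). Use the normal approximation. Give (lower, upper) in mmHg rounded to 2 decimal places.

Standard errors of each mean: 19/√157 = 1.5164 and 18/√113 = 1.6933.
SE(x̄₁ − x̄₂) = √(1.5164² + 1.6933²) = 2.2730 for independent samples with unequal variances.
With z* = 1.645, the margin is 1.645 × 2.2730 = 3.7391.
x̄₁ − x̄₂ = 135.7 − 117.8 = 17.9000; the interval is 17.9000 ± 3.7391 = (14.16, 21.64).

(14.16, 21.64)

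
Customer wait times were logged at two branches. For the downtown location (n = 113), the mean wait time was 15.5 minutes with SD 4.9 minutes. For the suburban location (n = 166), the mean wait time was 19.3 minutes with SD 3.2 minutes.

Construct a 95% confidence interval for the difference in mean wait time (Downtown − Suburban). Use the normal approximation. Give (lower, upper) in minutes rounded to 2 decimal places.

(-4.83, -2.77)

Standard errors of each mean: 4.9/√113 = 0.4610 and 3.2/√166 = 0.2484.
SE(x̄₁ − x̄₂) = √(0.4610² + 0.2484²) = 0.5237 for independent samples with unequal variances.
With z* = 1.960, the margin is 1.960 × 0.5237 = 1.0265.
x̄₁ − x̄₂ = 15.5 − 19.3 = -3.8000; the interval is -3.8000 ± 1.0265 = (-4.83, -2.77).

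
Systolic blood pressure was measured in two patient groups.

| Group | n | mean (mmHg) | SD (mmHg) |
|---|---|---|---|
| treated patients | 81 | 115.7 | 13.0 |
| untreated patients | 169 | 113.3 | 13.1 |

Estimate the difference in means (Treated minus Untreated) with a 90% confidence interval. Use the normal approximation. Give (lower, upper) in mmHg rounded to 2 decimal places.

(-0.50, 5.30)

SE₁ = s₁/√n₁ = 13.0/√81 = 1.4444; SE₂ = 13.1/√169 = 1.0077.
Independent samples, unequal variances: SE_diff = √(SE₁² + SE₂²) = √(2.08629136 + 1.01545929) = 1.7612.
z* = 1.645, so margin of error = 1.645 × 1.7612 = 2.8972.
Difference in means = 115.7 − 113.3 = 2.4000.
2.4000 ± 2.8972 → (-0.50, 5.30).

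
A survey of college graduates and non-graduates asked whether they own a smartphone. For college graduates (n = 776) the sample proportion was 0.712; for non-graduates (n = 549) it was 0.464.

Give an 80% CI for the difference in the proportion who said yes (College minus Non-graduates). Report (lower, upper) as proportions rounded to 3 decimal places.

The two standard errors are √(0.7120×0.2880/776) = 0.01626 and √(0.4640×0.5360/549) = 0.02128.
Because the samples are independent, SE_diff = √(0.01626² + 0.02128²) = 0.02678.
Using z* = 1.282 for 80%, ME = 1.282 × 0.02678 = 0.03433.
p̂₁ − p̂₂ = 0.2480; interval 0.2480 ± 0.03433 gives (0.214, 0.282).

(0.214, 0.282)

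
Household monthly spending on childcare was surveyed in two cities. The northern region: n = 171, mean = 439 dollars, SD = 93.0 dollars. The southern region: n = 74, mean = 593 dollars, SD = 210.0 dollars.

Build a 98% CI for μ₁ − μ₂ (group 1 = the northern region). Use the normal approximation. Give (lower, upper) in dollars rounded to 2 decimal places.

(-213.14, -94.86)

Per-group SEs: s₁/√n₁ = 93.0/√171 = 7.1119, s₂/√n₂ = 210.0/√74 = 24.4120.
Unpooled SE of the difference: √(50.57912161 + 595.945744) = 25.4269.
Margin of error = z* · SE = 2.326 × 25.4269 = 59.1430.
x̄₁ − x̄₂ = 439 − 593 = -154.0000.
CI: -154.0000 ± 59.1430 = (-213.14, -94.86).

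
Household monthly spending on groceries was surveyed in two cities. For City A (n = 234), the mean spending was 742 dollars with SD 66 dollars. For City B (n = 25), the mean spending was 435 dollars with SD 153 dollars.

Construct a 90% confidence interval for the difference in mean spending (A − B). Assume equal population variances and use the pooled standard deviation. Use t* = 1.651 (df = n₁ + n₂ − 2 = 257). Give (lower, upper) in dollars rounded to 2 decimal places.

(279.79, 334.21)

s_p = √[((n₁−1)s₁² + (n₂−1)s₂²)/(n₁+n₂−2)] = √[(233·66² + 24·153²)/257] = 78.3280.
SE = 78.3280·√(1/234 + 1/25) = 16.4812.
With t* = 1.651, margin = 1.651 × 16.4812 = 27.2105.
x̄₁ − x̄₂ = 742 − 435 = 307.0000; interval 307.0000 ± 27.2105 = (279.79, 334.21).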